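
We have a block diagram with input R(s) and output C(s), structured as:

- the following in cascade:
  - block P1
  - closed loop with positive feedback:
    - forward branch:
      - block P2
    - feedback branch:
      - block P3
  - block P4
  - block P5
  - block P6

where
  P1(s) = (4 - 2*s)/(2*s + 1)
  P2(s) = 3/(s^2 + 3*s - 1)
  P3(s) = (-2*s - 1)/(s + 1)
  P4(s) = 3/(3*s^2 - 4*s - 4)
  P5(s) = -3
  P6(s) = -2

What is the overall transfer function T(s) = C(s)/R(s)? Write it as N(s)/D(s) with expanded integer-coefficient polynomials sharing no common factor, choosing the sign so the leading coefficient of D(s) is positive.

The answer is (-108*s - 108)/(6*s^5 + 31*s^4 + 78*s^3 + 76*s^2 + 30*s + 4).

Reasoning:
1. apply the feedback formula to P2, P3: (3*s + 3)/(s^3 + 4*s^2 + 8*s + 2)
2. cascade P1, [P2/(1-P2*P3)], P4, P5, P6, which is the overall transfer function T(s) = C(s)/R(s) in lowest terms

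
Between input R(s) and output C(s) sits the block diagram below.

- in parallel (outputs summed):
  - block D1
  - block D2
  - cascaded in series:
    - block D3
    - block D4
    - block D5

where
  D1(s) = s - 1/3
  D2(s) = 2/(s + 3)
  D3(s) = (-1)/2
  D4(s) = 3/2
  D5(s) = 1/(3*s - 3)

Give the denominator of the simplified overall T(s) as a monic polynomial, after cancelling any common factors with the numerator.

First reduce the diagram to T(s).

1. multiply D3, D4, D5 (series) gives (-1)/(4*s - 4)
2. add D1, D2, (D3*D4*D5) (parallel) gives (12*s^3 + 20*s^2 - 23*s - 21)/(12*s^2 + 24*s - 36)
That last expression is T(s), already simplified. Scaling its denominator by 1/12 (the reciprocal of the leading coefficient) yields the monic denominator.

Answer: s^2 + 2*s - 3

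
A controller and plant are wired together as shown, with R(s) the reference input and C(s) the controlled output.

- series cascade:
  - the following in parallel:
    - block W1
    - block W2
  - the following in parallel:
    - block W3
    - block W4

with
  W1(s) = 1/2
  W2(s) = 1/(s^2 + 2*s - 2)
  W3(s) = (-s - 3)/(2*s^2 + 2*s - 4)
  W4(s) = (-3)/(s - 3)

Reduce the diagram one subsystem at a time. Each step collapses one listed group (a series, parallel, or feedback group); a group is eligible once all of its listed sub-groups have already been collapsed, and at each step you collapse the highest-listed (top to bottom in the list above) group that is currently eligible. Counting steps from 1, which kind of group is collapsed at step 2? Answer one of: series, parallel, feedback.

1. reduce the parallel group W1, W2
2. parallel reduction of W3, W4
3. reduce the series chain (W1+W2), (W3+W4)
At step 2 the group reduced is parallel.

Final answer: parallel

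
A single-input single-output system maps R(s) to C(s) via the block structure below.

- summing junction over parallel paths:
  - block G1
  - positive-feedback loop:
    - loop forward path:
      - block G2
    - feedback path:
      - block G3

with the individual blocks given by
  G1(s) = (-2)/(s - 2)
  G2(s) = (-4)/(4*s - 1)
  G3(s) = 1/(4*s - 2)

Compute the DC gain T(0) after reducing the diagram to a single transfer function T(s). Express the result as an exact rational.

First reduce the diagram to T(s).

1. apply the feedback formula to G2, G3; result (4 - 8*s)/(8*s^2 - 6*s + 3)
2. reduce the parallel group G1, [G2/(1-G2*G3)]; result (-24*s^2 + 32*s - 14)/(8*s^3 - 22*s^2 + 15*s - 6)
The step-2 result is T(s). Setting s = 0: T(0) = -14/(-6) = 7/3.

Answer: 7/3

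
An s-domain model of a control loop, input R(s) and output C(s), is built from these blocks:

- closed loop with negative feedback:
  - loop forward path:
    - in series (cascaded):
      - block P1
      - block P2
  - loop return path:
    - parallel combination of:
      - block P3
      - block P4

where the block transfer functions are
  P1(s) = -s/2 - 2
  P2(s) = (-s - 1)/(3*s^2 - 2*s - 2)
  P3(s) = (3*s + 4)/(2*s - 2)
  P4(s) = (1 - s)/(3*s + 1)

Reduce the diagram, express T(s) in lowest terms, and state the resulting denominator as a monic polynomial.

Step 1. cascade P1, P2 -> (s^2 + 5*s + 4)/(6*s^2 - 4*s - 4)
Step 2. parallel reduction of P3, P4 -> (7*s^2 + 19*s + 2)/(6*s^2 - 4*s - 2)
Step 3. apply the feedback formula to (P1*P2), (P3+P4) -> (6*s^4 + 26*s^3 + 2*s^2 - 26*s - 8)/(43*s^4 + 6*s^3 + 105*s^2 + 110*s + 16)
The result of step 3 is T(s) in lowest terms. Its denominator has leading coefficient 43; dividing the denominator through by 43 makes it monic.

Hence the answer: s^4 + 6*s^3/43 + 105*s^2/43 + 110*s/43 + 16/43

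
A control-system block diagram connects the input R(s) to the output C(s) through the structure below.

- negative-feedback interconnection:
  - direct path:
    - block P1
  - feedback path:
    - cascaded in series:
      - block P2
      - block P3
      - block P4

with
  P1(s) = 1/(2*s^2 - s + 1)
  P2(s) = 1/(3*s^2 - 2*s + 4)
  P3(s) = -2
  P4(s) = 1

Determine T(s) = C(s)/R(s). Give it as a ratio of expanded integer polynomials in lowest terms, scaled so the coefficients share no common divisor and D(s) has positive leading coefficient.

Step 1: combine P2, P3, P4 in series = (-2)/(3*s^2 - 2*s + 4)
Step 2: feedback reduction of P1, (P2*P3*P4): this yields T(s), and no further normalization is needed

Final answer: (3*s^2 - 2*s + 4)/(6*s^4 - 7*s^3 + 13*s^2 - 6*s + 2)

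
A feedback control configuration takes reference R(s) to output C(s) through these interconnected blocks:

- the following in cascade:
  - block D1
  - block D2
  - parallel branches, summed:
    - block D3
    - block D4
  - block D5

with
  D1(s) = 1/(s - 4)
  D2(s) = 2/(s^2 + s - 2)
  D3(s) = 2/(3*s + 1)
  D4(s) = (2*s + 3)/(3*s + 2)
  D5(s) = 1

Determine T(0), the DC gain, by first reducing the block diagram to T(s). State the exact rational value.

The answer is 7/8.

Reasoning:
[1] combine D3, D4 in parallel; result (6*s^2 + 17*s + 7)/(9*s^2 + 9*s + 2)
[2] reduce the series chain D1, D2, (D3+D4), D5; result (12*s^2 + 34*s + 14)/(9*s^5 - 18*s^4 - 79*s^3 + 12*s^2 + 60*s + 16)
Step 2 gives the overall T(s). Then T(0) = 14/16 = 7/8.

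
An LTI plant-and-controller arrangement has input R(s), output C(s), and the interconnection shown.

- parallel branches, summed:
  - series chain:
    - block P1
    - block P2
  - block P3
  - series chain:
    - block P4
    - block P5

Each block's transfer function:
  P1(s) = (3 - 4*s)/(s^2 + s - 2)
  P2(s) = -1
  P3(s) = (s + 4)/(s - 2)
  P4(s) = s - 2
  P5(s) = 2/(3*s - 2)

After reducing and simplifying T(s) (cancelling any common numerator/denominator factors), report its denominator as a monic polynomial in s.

(1) combine P1, P2 in series; result (4*s - 3)/(s^2 + s - 2)
(2) reduce the series chain P4, P5; result (2*s - 4)/(3*s - 2)
(3) reduce the parallel group (P1*P2), P3, (P4*P5); result (5*s^4 + 19*s^3 - 49*s^2 + 36*s - 12)/(3*s^4 - 5*s^3 - 10*s^2 + 20*s - 8)
No further cancellation is possible in the step-3 result, so that is T(s). Its denominator becomes monic after dividing by the leading coefficient 3.

Final answer: s^4 - 5*s^3/3 - 10*s^2/3 + 20*s/3 - 8/3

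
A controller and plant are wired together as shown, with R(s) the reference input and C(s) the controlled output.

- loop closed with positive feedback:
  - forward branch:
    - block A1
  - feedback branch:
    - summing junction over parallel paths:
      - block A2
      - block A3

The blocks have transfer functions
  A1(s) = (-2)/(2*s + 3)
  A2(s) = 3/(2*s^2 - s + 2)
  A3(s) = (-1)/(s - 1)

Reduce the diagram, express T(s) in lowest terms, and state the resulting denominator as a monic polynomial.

Step 1 - parallel reduction of A2, A3: (-2*s^2 + 4*s - 5)/(2*s^3 - 3*s^2 + 3*s - 2)
Step 2 - feedback reduction of A1, (A2+A3): (-4*s^3 + 6*s^2 - 6*s + 4)/(4*s^4 - 7*s^2 + 13*s - 16)
T(s) is the step-2 result (common factors already cancelled). Leading coefficient of the denominator: 4. Divide through by 4 for the monic polynomial.

Hence the answer: s^4 - 7*s^2/4 + 13*s/4 - 4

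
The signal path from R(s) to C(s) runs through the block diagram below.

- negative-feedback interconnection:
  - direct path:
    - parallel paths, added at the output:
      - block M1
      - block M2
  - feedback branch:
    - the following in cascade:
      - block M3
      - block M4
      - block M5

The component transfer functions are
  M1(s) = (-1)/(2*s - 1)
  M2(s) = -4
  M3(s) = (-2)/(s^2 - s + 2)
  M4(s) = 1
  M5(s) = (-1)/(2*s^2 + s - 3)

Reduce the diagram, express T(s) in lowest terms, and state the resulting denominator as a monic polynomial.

Step 1 - reduce the parallel group M1, M2; result (3 - 8*s)/(2*s - 1)
Step 2 - series reduction of M3, M4, M5; result 2/(2*s^4 - s^3 + 5*s - 6)
Step 3 - collapse the loop ((M1+M2) forward, (M3*M4*M5) return); result (-16*s^5 + 14*s^4 - 3*s^3 - 40*s^2 + 63*s - 18)/(4*s^5 - 4*s^4 + s^3 + 10*s^2 - 33*s + 12)
Step 3 gives the fully reduced T(s), with no common factor left to cancel. The denominator's leading coefficient is 4, so divide each of its coefficients by 4 to get the monic form.

Hence the answer: s^5 - s^4 + s^3/4 + 5*s^2/2 - 33*s/4 + 3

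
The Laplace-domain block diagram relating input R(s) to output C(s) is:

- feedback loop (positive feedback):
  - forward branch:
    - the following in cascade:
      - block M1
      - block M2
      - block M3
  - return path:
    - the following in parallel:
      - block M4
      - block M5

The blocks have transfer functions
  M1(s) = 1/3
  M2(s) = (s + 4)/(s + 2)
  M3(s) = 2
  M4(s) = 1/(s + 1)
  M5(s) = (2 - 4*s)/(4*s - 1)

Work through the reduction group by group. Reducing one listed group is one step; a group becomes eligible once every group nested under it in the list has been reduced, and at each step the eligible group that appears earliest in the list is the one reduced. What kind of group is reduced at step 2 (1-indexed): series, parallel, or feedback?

(1) series reduction of M1, M2, M3
(2) sum the parallel branches M4, M5
(3) reduce the feedback loop with forward (M1*M2*M3) and return (M4+M5)
Step 2: parallel.

Final answer: parallel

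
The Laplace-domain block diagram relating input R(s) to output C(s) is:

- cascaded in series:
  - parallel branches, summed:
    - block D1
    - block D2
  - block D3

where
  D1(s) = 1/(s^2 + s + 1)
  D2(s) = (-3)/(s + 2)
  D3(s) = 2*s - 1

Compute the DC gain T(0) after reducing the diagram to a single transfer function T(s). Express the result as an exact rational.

First reduce the diagram to T(s).

Step 1. parallel reduction of D1, D2 gives (-3*s^2 - 2*s - 1)/(s^3 + 3*s^2 + 3*s + 2)
Step 2. cascade (D1+D2), D3 gives (-6*s^3 - s^2 + 1)/(s^3 + 3*s^2 + 3*s + 2)
Evaluating the step-2 result (the overall T(s)) at s = 0 gives T(0) = 1/2.

Answer: 1/2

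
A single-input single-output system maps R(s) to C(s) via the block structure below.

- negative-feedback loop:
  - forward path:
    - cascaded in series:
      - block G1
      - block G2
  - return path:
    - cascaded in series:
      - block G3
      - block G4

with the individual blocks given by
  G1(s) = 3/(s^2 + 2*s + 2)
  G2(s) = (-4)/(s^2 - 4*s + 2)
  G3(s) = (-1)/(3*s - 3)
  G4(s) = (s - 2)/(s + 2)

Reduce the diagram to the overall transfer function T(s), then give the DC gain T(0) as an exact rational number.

First reduce the diagram to T(s).

(1) combine G1, G2 in series -> (-12)/(s^4 - 2*s^3 - 4*s^2 - 4*s + 4)
(2) cascade G3, G4 -> (2 - s)/(3*s^2 + 3*s - 6)
(3) collapse the loop ((G1*G2) forward, (G3*G4) return) -> (-12*s^2 - 12*s + 24)/(s^6 - s^5 - 8*s^4 - 4*s^3 + 8*s^2 + 16*s - 16)
Step 3 gives the overall T(s). Then T(0) = 24/(-16) = -3/2.

Answer: -3/2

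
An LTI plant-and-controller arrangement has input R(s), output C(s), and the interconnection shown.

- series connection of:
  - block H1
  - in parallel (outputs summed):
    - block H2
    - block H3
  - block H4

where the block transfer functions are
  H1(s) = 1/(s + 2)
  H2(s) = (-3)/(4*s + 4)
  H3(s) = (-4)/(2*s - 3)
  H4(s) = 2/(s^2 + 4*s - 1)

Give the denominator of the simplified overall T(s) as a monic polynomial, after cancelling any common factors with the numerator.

(1) add H2, H3 (parallel), giving (-22*s - 7)/(8*s^2 - 4*s - 12)
(2) cascade H1, (H2+H3), H4, giving (-22*s - 7)/(4*s^5 + 22*s^4 + 10*s^3 - 58*s^2 - 38*s + 12)
The result of step 2 is T(s) in lowest terms. Its denominator has leading coefficient 4; dividing the denominator through by 4 makes it monic.

Hence the answer: s^5 + 11*s^4/2 + 5*s^3/2 - 29*s^2/2 - 19*s/2 + 3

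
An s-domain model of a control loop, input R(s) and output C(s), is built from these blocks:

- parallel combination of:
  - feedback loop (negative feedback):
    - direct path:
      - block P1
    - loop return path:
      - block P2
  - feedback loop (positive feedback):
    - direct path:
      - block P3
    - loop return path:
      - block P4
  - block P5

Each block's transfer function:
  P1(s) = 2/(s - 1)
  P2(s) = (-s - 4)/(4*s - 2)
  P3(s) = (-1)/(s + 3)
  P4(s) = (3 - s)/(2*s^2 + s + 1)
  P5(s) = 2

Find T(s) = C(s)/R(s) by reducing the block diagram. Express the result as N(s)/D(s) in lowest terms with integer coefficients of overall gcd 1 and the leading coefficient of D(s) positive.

Step 1: apply the feedback formula to P1, P2; result (4*s - 2)/(2*s^2 - 4*s - 3)
Step 2: apply the feedback formula to P3, P4; result (-2*s^2 - s - 1)/(2*s^3 + 7*s^2 + 3*s + 6)
Step 3: add [P1/(1+P1*P2)], [P3/(1-P3*P4)], P5 (parallel); the result is T(s) itself (integer coefficients, no common factor, positive leading denominator coefficient)

Hence the answer: (8*s^5 + 16*s^4 - 26*s^3 - 36*s^2 - 41*s - 45)/(4*s^5 + 6*s^4 - 28*s^3 - 21*s^2 - 33*s - 18)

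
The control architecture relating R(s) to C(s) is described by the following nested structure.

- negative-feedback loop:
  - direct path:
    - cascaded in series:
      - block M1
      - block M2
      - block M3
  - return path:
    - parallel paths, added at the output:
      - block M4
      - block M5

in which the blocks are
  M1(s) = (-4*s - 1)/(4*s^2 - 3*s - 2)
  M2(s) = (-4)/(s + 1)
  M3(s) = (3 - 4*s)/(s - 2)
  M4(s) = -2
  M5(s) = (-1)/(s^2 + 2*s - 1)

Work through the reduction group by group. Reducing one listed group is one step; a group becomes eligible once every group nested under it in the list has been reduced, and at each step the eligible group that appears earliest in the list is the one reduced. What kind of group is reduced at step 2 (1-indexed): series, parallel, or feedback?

[1] cascade M1, M2, M3
[2] add M4, M5 (parallel)
[3] reduce the feedback loop with forward (M1*M2*M3) and return (M4+M5)
Step 2: parallel.

Answer: parallel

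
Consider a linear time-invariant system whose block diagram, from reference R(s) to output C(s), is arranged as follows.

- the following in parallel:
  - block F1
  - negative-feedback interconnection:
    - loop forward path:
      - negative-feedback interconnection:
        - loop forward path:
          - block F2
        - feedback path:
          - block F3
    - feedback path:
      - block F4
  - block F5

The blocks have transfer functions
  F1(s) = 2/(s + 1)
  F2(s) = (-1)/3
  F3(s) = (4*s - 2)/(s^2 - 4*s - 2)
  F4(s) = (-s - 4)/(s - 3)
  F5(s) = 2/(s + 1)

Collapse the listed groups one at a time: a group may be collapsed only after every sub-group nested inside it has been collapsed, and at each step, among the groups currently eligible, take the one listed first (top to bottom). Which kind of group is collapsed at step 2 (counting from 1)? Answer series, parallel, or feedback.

(1) feedback reduction of F2, F3
(2) close the feedback loop around [F2/(1+F2*F3)], F4
(3) reduce the parallel group F1, [[F2/(1+F2*F3)]/(1+[F2/(1+F2*F3)]*F4)], F5
Step 2 collapses a feedback group.

Therefore the answer is feedback.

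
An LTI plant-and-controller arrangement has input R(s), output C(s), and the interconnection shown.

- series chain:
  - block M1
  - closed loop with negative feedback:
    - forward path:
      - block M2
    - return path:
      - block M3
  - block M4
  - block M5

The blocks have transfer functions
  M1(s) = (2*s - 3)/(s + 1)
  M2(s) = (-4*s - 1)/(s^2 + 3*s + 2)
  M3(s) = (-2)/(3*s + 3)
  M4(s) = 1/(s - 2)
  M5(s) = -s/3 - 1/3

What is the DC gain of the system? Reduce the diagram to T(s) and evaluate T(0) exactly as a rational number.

The answer is 3/16.

Reasoning:
1. feedback reduction of M2, M3; result (-12*s^2 - 15*s - 3)/(3*s^3 + 12*s^2 + 23*s + 8)
2. cascade M1, [M2/(1+M2*M3)], M4, M5; result (8*s^3 - 2*s^2 - 13*s - 3)/(3*s^4 + 6*s^3 - s^2 - 38*s - 16)
The step-2 result is T(s). Setting s = 0: T(0) = -3/(-16) = 3/16.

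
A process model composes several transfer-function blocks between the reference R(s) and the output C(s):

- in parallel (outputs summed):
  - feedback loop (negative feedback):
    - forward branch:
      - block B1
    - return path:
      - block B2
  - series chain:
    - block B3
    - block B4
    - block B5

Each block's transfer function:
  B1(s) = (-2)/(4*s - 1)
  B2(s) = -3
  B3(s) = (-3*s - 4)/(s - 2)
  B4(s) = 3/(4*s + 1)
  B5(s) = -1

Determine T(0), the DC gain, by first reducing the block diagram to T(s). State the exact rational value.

The answer is -32/5.

Reasoning:
[1] collapse the loop (B1 forward, B2 return): (-2)/(4*s + 5)
[2] cascade B3, B4, B5: (9*s + 12)/(4*s^2 - 7*s - 2)
[3] combine [B1/(1+B1*B2)], (B3*B4*B5) in parallel: (28*s^2 + 107*s + 64)/(16*s^3 - 8*s^2 - 43*s - 10)
That last expression is T(s); at s = 0 only the constant terms survive, so T(0) = 64/(-10) = -32/5.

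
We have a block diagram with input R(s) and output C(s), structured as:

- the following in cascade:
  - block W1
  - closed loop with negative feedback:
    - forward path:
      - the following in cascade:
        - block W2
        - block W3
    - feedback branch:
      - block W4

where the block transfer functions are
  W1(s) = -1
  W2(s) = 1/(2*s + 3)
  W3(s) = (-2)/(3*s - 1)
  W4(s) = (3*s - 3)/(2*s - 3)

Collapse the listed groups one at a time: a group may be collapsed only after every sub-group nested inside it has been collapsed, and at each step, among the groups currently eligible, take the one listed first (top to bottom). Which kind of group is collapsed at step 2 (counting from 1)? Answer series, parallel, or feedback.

Step 1: cascade W2, W3
Step 2: close the feedback loop around (W2*W3), W4
Step 3: cascade W1, [(W2*W3)/(1+(W2*W3)*W4)]
So the answer for step 2 is feedback.

Therefore the answer is feedback.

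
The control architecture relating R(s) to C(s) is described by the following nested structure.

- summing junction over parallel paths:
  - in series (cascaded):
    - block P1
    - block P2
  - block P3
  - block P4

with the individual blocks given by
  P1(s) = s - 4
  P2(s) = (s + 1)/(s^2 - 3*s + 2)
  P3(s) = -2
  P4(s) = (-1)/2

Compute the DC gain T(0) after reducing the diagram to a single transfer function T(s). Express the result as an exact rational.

Reducing step by step:

(1) combine P1, P2 in series gives (s^2 - 3*s - 4)/(s^2 - 3*s + 2)
(2) add (P1*P2), P3, P4 (parallel) gives (-3*s^2 + 9*s - 18)/(2*s^2 - 6*s + 4)
DC gain: substitute s = 0 into T(s) from step 2: T(0) = -18/4 = -9/2.

Answer: -9/2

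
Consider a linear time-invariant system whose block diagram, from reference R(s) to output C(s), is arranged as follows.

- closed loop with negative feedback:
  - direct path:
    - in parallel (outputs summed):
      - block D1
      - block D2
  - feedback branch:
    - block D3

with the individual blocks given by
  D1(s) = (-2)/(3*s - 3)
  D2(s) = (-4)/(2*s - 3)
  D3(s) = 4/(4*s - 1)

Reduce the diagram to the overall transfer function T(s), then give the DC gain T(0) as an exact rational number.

1. add D1, D2 (parallel); result (18 - 16*s)/(6*s^2 - 15*s + 9)
2. feedback reduction of (D1+D2), D3; result (-64*s^2 + 88*s - 18)/(24*s^3 - 66*s^2 - 13*s + 63)
Step 2 gives the overall T(s). Then T(0) = -18/63 = -2/7.

Final answer: -2/7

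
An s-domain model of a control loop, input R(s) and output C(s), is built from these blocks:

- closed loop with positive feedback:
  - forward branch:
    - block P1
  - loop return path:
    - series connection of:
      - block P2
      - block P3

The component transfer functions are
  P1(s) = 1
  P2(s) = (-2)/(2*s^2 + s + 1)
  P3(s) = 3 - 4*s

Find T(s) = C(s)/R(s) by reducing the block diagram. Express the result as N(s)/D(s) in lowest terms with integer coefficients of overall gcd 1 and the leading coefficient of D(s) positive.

Step 1. series reduction of P2, P3 = (8*s - 6)/(2*s^2 + s + 1)
Step 2. collapse the loop (P1 forward, (P2*P3) return) - this is the overall T(s), already in the required normalized form

Hence the answer: (2*s^2 + s + 1)/(2*s^2 - 7*s + 7)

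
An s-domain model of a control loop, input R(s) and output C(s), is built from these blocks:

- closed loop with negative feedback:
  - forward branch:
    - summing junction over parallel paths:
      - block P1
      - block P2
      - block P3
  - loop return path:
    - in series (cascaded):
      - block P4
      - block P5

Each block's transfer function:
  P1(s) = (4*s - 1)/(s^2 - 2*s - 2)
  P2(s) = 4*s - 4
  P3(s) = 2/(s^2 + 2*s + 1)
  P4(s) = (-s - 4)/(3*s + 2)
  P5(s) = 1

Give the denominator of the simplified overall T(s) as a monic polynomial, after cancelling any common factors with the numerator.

The answer is s^6 + 9*s^5/4 - 17*s^4/2 - 11*s^3 + 31*s^2/2 + 77*s/4 + 4.

Reasoning:
1. combine P1, P2, P3 in parallel = (4*s^5 - 4*s^4 - 16*s^3 + 5*s^2 + 14*s + 3)/(s^4 - 5*s^2 - 6*s - 2)
2. cascade P4, P5 = (-s - 4)/(3*s + 2)
3. feedback reduction of (P1+P2+P3), (P4*P5) = (-12*s^6 + 4*s^5 + 56*s^4 + 17*s^3 - 52*s^2 - 37*s - 6)/(4*s^6 + 9*s^5 - 34*s^4 - 44*s^3 + 62*s^2 + 77*s + 16)
That last expression is T(s), already simplified. Scaling its denominator by 1/4 (the reciprocal of the leading coefficient) yields the monic denominator.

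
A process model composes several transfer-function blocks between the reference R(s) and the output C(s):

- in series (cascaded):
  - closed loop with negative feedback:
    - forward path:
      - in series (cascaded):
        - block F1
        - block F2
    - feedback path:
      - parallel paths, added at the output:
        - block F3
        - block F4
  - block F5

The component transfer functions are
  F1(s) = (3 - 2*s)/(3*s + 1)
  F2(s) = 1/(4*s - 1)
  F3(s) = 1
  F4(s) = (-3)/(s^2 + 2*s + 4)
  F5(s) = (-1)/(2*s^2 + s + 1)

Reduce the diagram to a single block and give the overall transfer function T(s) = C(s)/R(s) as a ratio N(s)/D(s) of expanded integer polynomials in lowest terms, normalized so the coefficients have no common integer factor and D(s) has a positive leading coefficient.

Answer: (2*s^3 + s^2 + 2*s - 12)/(24*s^6 + 58*s^5 + 131*s^4 + 83*s^3 + 52*s^2 + 5*s - 1)

Working:
(1) multiply F1, F2 (series) = (3 - 2*s)/(12*s^2 + s - 1)
(2) parallel reduction of F3, F4 = (s^2 + 2*s + 1)/(s^2 + 2*s + 4)
(3) feedback reduction of (F1*F2), (F3+F4) = (-2*s^3 - s^2 - 2*s + 12)/(12*s^4 + 23*s^3 + 48*s^2 + 6*s - 1)
(4) combine [(F1*F2)/(1+(F1*F2)*(F3+F4))], F5 in series, which is the overall transfer function T(s) = C(s)/R(s) in lowest terms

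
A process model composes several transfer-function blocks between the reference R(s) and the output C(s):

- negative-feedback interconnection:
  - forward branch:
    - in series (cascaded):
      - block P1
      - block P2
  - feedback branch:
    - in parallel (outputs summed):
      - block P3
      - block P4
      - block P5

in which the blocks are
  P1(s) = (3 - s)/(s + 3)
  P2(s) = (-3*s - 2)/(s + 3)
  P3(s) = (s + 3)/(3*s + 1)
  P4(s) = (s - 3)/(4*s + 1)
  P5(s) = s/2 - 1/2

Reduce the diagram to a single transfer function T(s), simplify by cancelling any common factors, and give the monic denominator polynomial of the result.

The answer is s^5 - 11*s^4/12 + 35*s^3/36 + 217*s^2/36 + 121*s/36 + 2/3.

Reasoning:
Step 1. reduce the series chain P1, P2 = (3*s^2 - 7*s - 6)/(s^2 + 6*s + 9)
Step 2. sum the parallel branches P3, P4, P5 = (12*s^3 + 9*s^2 + 4*s - 1)/(24*s^2 + 14*s + 2)
Step 3. close the feedback loop around (P1*P2), (P3+P4+P5) = (72*s^4 - 126*s^3 - 236*s^2 - 98*s - 12)/(36*s^5 - 33*s^4 + 35*s^3 + 217*s^2 + 121*s + 24)
That last expression is T(s), already simplified. Scaling its denominator by 1/36 (the reciprocal of the leading coefficient) yields the monic denominator.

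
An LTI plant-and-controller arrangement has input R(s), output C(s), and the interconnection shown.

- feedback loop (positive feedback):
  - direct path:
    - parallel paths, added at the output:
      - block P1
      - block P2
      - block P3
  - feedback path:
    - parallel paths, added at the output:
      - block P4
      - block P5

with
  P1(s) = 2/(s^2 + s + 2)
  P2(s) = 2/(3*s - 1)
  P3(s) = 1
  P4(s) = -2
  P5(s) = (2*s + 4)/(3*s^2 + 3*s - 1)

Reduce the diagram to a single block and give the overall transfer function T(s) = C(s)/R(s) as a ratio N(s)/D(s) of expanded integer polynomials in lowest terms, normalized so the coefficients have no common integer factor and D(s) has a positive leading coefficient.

Step 1: combine P1, P2, P3 in parallel; result (3*s^3 + 4*s^2 + 13*s)/(3*s^3 + 2*s^2 + 5*s - 2)
Step 2: combine P4, P5 in parallel; result (-6*s^2 - 4*s + 6)/(3*s^2 + 3*s - 1)
Step 3: apply the feedback formula to (P1+P2+P3), (P4+P5) - this is the overall T(s), already in the required normalized form

Therefore the answer is (9*s^5 + 21*s^4 + 48*s^3 + 35*s^2 - 13*s)/(27*s^5 + 51*s^4 + 94*s^3 + 35*s^2 - 89*s + 2).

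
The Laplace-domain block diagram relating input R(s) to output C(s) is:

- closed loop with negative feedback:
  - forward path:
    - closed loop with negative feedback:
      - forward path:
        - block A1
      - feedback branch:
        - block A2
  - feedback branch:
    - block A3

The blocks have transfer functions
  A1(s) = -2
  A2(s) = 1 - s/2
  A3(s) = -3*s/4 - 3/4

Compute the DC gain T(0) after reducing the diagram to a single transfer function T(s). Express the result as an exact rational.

Answer: -4

Working:
Step 1: close the feedback loop around A1, A2, giving (-2)/(s - 1)
Step 2: reduce the feedback loop with forward [A1/(1+A1*A2)] and return A3, giving (-4)/(5*s + 1)
Step 2 gives the overall T(s). Then T(0) = -4/1 = -4.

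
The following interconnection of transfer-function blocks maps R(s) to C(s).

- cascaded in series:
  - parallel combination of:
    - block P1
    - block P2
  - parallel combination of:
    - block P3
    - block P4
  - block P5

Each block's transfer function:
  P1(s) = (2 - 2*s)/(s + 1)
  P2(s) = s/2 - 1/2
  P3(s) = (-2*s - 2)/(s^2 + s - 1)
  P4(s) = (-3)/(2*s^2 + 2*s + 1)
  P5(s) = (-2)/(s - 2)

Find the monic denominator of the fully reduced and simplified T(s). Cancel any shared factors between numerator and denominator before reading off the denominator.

Step 1 - reduce the parallel group P1, P2; result (s^2 - 4*s + 3)/(2*s + 2)
Step 2 - combine P3, P4 in parallel; result (-4*s^3 - 11*s^2 - 9*s + 1)/(2*s^4 + 4*s^3 + s^2 - s - 1)
Step 3 - combine (P1+P2), (P3+P4), P5 in series; result (4*s^5 - 5*s^4 - 23*s^3 - 4*s^2 + 31*s - 3)/(2*s^6 + 2*s^5 - 7*s^4 - 10*s^3 - 2*s^2 + 3*s + 2)
That last expression is T(s), already simplified. Scaling its denominator by 1/2 (the reciprocal of the leading coefficient) yields the monic denominator.

Therefore the answer is s^6 + s^5 - 7*s^4/2 - 5*s^3 - s^2 + 3*s/2 + 1.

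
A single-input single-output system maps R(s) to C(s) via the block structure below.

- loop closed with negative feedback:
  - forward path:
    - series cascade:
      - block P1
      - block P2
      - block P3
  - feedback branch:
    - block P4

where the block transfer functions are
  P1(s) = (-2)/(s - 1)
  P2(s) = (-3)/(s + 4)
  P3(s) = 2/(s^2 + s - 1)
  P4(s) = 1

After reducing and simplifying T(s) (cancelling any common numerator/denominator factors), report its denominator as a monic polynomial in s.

1. combine P1, P2, P3 in series gives 12/(s^4 + 4*s^3 - 2*s^2 - 7*s + 4)
2. close the feedback loop around (P1*P2*P3), P4 gives 12/(s^4 + 4*s^3 - 2*s^2 - 7*s + 16)
No further cancellation is possible in the step-2 result, so that is T(s). Its denominator is already monic.

Final answer: s^4 + 4*s^3 - 2*s^2 - 7*s + 16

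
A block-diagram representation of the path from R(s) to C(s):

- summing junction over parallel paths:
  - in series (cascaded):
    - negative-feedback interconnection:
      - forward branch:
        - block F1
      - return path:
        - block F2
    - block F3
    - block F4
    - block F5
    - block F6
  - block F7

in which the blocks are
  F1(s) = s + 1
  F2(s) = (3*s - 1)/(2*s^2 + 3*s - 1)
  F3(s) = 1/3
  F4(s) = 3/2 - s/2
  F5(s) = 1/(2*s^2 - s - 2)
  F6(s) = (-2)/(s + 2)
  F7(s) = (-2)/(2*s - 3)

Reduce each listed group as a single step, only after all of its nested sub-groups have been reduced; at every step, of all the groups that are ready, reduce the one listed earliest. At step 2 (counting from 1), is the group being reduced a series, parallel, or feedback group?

Step 1 - collapse the loop (F1 forward, F2 return)
Step 2 - series reduction of [F1/(1+F1*F2)], F3, F4, F5, F6
Step 3 - sum the parallel branches ([F1/(1+F1*F2)]*F3*F4*F5*F6), F7
Step 2 collapses a series group.

Hence the answer: series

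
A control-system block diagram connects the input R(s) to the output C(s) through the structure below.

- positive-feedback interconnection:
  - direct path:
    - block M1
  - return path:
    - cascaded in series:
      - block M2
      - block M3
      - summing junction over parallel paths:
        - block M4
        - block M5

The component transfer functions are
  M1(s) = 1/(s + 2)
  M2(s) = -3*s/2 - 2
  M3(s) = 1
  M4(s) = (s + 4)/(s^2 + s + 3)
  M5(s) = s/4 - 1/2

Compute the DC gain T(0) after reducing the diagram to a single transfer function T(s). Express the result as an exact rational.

1. add M4, M5 (parallel) gives (s^3 - s^2 + 5*s + 10)/(4*s^2 + 4*s + 12)
2. cascade M2, M3, (M4+M5) gives (-3*s^4 - s^3 - 11*s^2 - 50*s - 40)/(8*s^2 + 8*s + 24)
3. reduce the feedback loop with forward M1 and return (M2*M3*(M4+M5)) gives (8*s^2 + 8*s + 24)/(3*s^4 + 9*s^3 + 35*s^2 + 90*s + 88)
DC gain: substitute s = 0 into T(s) from step 3: T(0) = 24/88 = 3/11.

Final answer: 3/11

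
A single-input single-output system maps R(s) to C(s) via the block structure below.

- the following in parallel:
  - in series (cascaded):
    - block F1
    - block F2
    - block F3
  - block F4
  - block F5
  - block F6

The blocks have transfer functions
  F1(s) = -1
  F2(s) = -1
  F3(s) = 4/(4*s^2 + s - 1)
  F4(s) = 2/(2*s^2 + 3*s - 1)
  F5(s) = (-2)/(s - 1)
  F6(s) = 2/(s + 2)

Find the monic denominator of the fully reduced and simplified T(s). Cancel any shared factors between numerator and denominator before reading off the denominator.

Reducing step by step:

Step 1: combine F1, F2, F3 in series = 4/(4*s^2 + s - 1)
Step 2: reduce the parallel group (F1*F2*F3), F4, F5, F6 = (-32*s^4 - 54*s^3 - 6*s^2 - 10*s + 6)/(8*s^6 + 22*s^5 - 5*s^4 - 35*s^3 + 3*s^2 + 9*s - 2)
T(s) is the step-2 result (common factors already cancelled). Leading coefficient of the denominator: 8. Divide through by 8 for the monic polynomial.

Answer: s^6 + 11*s^5/4 - 5*s^4/8 - 35*s^3/8 + 3*s^2/8 + 9*s/8 - 1/4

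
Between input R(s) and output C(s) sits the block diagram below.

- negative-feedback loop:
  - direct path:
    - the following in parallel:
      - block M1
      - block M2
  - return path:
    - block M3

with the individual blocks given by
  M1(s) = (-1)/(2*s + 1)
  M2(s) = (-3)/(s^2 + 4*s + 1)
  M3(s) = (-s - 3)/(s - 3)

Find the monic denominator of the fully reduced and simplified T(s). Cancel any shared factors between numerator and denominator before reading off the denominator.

Answer: s^4 + 2*s^3 - 4*s^2 + 17*s/2 + 9/2

Working:
Step 1: sum the parallel branches M1, M2, giving (-s^2 - 10*s - 4)/(2*s^3 + 9*s^2 + 6*s + 1)
Step 2: collapse the loop ((M1+M2) forward, M3 return), giving (-s^3 - 7*s^2 + 26*s + 12)/(2*s^4 + 4*s^3 - 8*s^2 + 17*s + 9)
No further cancellation is possible in the step-2 result, so that is T(s). Its denominator becomes monic after dividing by the leading coefficient 2.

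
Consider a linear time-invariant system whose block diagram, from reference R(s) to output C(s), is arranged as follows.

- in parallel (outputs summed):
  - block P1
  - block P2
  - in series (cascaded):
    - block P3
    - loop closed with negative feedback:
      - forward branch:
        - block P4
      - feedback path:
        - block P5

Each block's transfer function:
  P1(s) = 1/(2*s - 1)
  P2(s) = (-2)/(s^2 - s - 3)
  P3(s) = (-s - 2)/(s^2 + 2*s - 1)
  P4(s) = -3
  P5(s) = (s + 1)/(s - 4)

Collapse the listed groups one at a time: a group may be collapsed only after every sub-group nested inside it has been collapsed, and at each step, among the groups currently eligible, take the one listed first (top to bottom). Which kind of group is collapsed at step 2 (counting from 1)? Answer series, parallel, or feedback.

Step 1 - apply the feedback formula to P4, P5
Step 2 - series reduction of P3, [P4/(1+P4*P5)]
Step 3 - add P1, P2, (P3*[P4/(1+P4*P5)]) (parallel)
So the answer for step 2 is series.

Therefore the answer is series.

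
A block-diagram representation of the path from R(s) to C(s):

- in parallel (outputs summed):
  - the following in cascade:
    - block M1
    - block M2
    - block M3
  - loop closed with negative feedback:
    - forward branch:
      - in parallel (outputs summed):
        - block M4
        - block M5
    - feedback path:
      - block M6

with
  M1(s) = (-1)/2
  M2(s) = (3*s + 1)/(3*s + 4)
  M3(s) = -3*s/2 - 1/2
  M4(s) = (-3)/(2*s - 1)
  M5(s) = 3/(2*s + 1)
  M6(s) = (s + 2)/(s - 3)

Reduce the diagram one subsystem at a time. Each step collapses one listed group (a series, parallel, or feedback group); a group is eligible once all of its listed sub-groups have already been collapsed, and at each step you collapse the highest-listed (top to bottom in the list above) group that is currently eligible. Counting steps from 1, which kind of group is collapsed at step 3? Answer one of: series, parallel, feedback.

The answer is feedback.

Reasoning:
(1) combine M1, M2, M3 in series
(2) sum the parallel branches M4, M5
(3) apply the feedback formula to (M4+M5), M6
(4) add (M1*M2*M3), [(M4+M5)/(1+(M4+M5)*M6)] (parallel)
Step 3 collapses a feedback group.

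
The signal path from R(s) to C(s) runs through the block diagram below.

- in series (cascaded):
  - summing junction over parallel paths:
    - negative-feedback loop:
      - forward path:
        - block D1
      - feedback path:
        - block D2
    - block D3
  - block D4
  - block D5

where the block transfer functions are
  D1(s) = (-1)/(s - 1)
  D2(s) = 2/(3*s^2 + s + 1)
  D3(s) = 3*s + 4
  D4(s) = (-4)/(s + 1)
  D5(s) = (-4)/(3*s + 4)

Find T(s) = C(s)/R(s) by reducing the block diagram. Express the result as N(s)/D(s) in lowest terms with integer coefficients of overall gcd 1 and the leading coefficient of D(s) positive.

Step 1: close the feedback loop around D1, D2, giving (-3*s^2 - s - 1)/(3*s^3 - 2*s^2 - 3)
Step 2: sum the parallel branches [D1/(1+D1*D2)], D3, giving (9*s^4 + 6*s^3 - 11*s^2 - 10*s - 13)/(3*s^3 - 2*s^2 - 3)
Step 3: cascade ([D1/(1+D1*D2)]+D3), D4, D5, giving the overall T(s)

Final answer: (144*s^4 + 96*s^3 - 176*s^2 - 160*s - 208)/(9*s^5 + 15*s^4 - 2*s^3 - 17*s^2 - 21*s - 12)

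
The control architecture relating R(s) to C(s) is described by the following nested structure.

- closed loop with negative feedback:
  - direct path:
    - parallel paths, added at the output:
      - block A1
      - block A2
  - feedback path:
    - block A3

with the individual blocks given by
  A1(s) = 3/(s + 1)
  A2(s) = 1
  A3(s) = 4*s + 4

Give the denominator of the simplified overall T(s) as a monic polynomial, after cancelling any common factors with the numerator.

The answer is s^2 + 21*s/4 + 17/4.

Reasoning:
[1] add A1, A2 (parallel) = (s + 4)/(s + 1)
[2] apply the feedback formula to (A1+A2), A3 = (s + 4)/(4*s^2 + 21*s + 17)
Step 2 gives the fully reduced T(s), with no common factor left to cancel. The denominator's leading coefficient is 4, so divide each of its coefficients by 4 to get the monic form.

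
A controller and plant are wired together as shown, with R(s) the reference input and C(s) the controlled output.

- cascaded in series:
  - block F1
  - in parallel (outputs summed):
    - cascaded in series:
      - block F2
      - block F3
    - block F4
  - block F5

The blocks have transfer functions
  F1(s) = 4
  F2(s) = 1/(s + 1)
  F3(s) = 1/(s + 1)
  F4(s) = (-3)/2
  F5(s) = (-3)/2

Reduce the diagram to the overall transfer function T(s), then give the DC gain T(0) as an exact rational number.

Answer: 3

Working:
(1) series reduction of F2, F3: 1/(s^2 + 2*s + 1)
(2) reduce the parallel group (F2*F3), F4: (-3*s^2 - 6*s - 1)/(2*s^2 + 4*s + 2)
(3) cascade F1, ((F2*F3)+F4), F5: (9*s^2 + 18*s + 3)/(s^2 + 2*s + 1)
Evaluating the step-3 result (the overall T(s)) at s = 0 gives T(0) = 3/1 = 3.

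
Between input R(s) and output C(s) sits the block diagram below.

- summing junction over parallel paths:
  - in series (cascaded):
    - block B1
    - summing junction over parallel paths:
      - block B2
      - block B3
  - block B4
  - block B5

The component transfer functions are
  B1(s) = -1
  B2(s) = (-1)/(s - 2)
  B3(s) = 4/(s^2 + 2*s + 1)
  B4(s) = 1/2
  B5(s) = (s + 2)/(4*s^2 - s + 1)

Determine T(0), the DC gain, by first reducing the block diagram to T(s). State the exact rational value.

(1) reduce the parallel group B2, B3 -> (-s^2 + 2*s - 9)/(s^3 - 3*s - 2)
(2) series reduction of B1, (B2+B3) -> (s^2 - 2*s + 9)/(s^3 - 3*s - 2)
(3) combine (B1*(B2+B3)), B4, B5 in parallel -> (4*s^5 + 9*s^4 - 25*s^3 + 67*s^2 - 39*s + 8)/(8*s^5 - 2*s^4 - 22*s^3 - 10*s^2 - 2*s - 4)
Evaluating the step-3 result (the overall T(s)) at s = 0 gives T(0) = 8/(-4) = -2.

Hence the answer: -2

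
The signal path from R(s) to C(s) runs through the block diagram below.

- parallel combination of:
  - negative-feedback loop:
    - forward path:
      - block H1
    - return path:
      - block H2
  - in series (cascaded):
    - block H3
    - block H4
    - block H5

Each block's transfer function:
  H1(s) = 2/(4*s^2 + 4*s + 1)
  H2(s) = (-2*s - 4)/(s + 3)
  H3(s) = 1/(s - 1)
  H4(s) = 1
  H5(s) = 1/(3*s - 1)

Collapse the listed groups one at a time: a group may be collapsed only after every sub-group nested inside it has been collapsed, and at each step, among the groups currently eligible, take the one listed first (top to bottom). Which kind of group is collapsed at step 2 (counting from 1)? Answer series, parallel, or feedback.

Reducing step by step:

1. feedback reduction of H1, H2
2. multiply H3, H4, H5 (series)
3. combine [H1/(1+H1*H2)], (H3*H4*H5) in parallel
The group at step 2 is a series group.

Answer: series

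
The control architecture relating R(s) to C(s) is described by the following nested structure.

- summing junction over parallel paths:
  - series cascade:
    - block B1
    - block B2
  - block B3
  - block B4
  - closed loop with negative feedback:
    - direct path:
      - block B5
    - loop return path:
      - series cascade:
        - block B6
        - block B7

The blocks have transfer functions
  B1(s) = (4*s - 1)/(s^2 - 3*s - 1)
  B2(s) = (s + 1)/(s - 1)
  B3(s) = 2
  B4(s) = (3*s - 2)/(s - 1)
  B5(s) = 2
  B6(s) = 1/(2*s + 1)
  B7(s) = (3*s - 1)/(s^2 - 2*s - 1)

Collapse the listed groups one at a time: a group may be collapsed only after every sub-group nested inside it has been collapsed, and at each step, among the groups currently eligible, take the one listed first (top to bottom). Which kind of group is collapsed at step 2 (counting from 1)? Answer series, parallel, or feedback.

Step 1: combine B1, B2 in series
Step 2: reduce the series chain B6, B7
Step 3: collapse the loop (B5 forward, (B6*B7) return)
Step 4: parallel reduction of (B1*B2), B3, B4, [B5/(1+B5*(B6*B7))]
Step 2 collapses a series group.

Therefore the answer is series.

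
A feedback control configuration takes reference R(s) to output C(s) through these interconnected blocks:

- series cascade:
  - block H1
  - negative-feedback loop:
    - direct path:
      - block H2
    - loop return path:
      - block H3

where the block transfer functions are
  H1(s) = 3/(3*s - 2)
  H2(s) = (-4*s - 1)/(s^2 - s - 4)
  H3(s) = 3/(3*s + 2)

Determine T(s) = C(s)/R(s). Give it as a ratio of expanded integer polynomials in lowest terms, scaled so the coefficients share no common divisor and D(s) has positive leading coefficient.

Reducing step by step:

1. apply the feedback formula to H2, H3: (-12*s^2 - 11*s - 2)/(3*s^3 - s^2 - 26*s - 11)
2. reduce the series chain H1, [H2/(1+H2*H3)], giving the overall T(s)

Answer: (-36*s^2 - 33*s - 6)/(9*s^4 - 9*s^3 - 76*s^2 + 19*s + 22)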